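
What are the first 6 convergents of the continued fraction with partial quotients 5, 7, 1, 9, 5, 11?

Using the convergent recurrence p_i = a_i*p_{i-1} + p_{i-2}, q_i = a_i*q_{i-1} + q_{i-2} with p_{-2}=0, p_{-1}=1, q_{-2}=1, q_{-1}=0:
  i=0: a_0=5, p_0 = 5*1 + 0 = 5, q_0 = 5*0 + 1 = 1.
  i=1: a_1=7, p_1 = 7*5 + 1 = 36, q_1 = 7*1 + 0 = 7.
  i=2: a_2=1, p_2 = 1*36 + 5 = 41, q_2 = 1*7 + 1 = 8.
  i=3: a_3=9, p_3 = 9*41 + 36 = 405, q_3 = 9*8 + 7 = 79.
  i=4: a_4=5, p_4 = 5*405 + 41 = 2066, q_4 = 5*79 + 8 = 403.
  i=5: a_5=11, p_5 = 11*2066 + 405 = 23131, q_5 = 11*403 + 79 = 4512.

5/1, 36/7, 41/8, 405/79, 2066/403, 23131/4512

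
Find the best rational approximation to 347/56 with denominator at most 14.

Expand x = 347/56 as a continued fraction with the Euclidean algorithm:
  347 = 6*56 + 11, so a_0 = 6.
  56 = 5*11 + 1, so a_1 = 5.
  11 = 11*1 + 0, so a_2 = 11.
so x = [6; 5, 11].
Convergents (p_i = a_i*p_{i-1} + p_{i-2}, q_i = a_i*q_{i-1} + q_{i-2} with p_{-2}=0, p_{-1}=1, q_{-2}=1, q_{-1}=0), until the denominator exceeds 14:
  i=0: a_0=6, p_0 = 6*1 + 0 = 6, q_0 = 6*0 + 1 = 1.
  i=1: a_1=5, p_1 = 5*6 + 1 = 31, q_1 = 5*1 + 0 = 5.
  i=2: a_2=11, p_2 = 11*31 + 6 = 347, q_2 = 11*5 + 1 = 56.
q_2 = 56 > 14, so the last convergent with denominator <= 14 is p_1/q_1 = 31/5.
The closest fraction with denominator <= 14 is either p_1/q_1 or the intermediate fraction (k*p_1 + p_0)/(k*q_1 + q_0) with the largest k >= 1 whose denominator stays <= 14; these approach x as k grows, and every other convergent or intermediate fraction in range is farther away.
Largest k: floor((14 - q_0)/q_1) = floor((14 - 1)/5) = 2.
That gives (2*31 + 6)/(2*5 + 1) = 68/11.
Compare the errors: |x - 31/5| = |347*5 - 31*56|/(56*5) = 1/280, and |x - 68/11| = |347*11 - 68*56|/(56*11) = 9/616.
Cross-multiplying, 1*616 = 616 < 2520 = 9*280, so 1/280 is smaller: the convergent 31/5 is closer to x than 68/11.

31/5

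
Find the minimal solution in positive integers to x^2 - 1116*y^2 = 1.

First expand sqrt(1116) as a continued fraction. With x_i = (sqrt(1116) + m_i)/d_i and (m_0, d_0) = (0, 1): a_0 = floor(sqrt(1116)) = 33, since 33^2 = 1089 <= 1116 < 1156 = 34^2.
Iterate m_{i+1} = d_i*a_i - m_i, d_{i+1} = (1116 - m_{i+1}^2)/d_i, a_{i+1} = floor((a_0 + m_{i+1})/d_{i+1}):
  m_1 = 1*33 - 0 = 33, d_1 = (1116 - 33^2)/1 = 27/1 = 27, a_1 = floor((33 + 33)/27) = 2.
  m_2 = 27*2 - 33 = 21, d_2 = (1116 - 21^2)/27 = 675/27 = 25, a_2 = floor((33 + 21)/25) = 2.
  m_3 = 25*2 - 21 = 29, d_3 = (1116 - 29^2)/25 = 275/25 = 11, a_3 = floor((33 + 29)/11) = 5.
  m_4 = 11*5 - 29 = 26, d_4 = (1116 - 26^2)/11 = 440/11 = 40, a_4 = floor((33 + 26)/40) = 1.
  m_5 = 40*1 - 26 = 14, d_5 = (1116 - 14^2)/40 = 920/40 = 23, a_5 = floor((33 + 14)/23) = 2.
  m_6 = 23*2 - 14 = 32, d_6 = (1116 - 32^2)/23 = 92/23 = 4, a_6 = floor((33 + 32)/4) = 16.
  m_7 = 4*16 - 32 = 32, d_7 = (1116 - 32^2)/4 = 92/4 = 23, a_7 = floor((33 + 32)/23) = 2.
  m_8 = 23*2 - 32 = 14, d_8 = (1116 - 14^2)/23 = 920/23 = 40, a_8 = floor((33 + 14)/40) = 1.
  m_9 = 40*1 - 14 = 26, d_9 = (1116 - 26^2)/40 = 440/40 = 11, a_9 = floor((33 + 26)/11) = 5.
  m_10 = 11*5 - 26 = 29, d_10 = (1116 - 29^2)/11 = 275/11 = 25, a_10 = floor((33 + 29)/25) = 2.
  m_11 = 25*2 - 29 = 21, d_11 = (1116 - 21^2)/25 = 675/25 = 27, a_11 = floor((33 + 21)/27) = 2.
  m_12 = 27*2 - 21 = 33, d_12 = (1116 - 33^2)/27 = 27/27 = 1, a_12 = floor((33 + 33)/1) = 66.
  m_13 = 1*66 - 33 = 33, d_13 = (1116 - 33^2)/1 = 27/1 = 27: (m_13, d_13) = (m_1, d_1) = (33, 27), so from here the quotients repeat a_1, ..., a_12; the period length is 12.
So sqrt(1116) = [33; (2, 2, 5, 1, 2, 16, 2, 1, 5, 2, 2, 66)] with period length k = 12.
k is even, so the fundamental solution of x^2 - 1116y^2 = 1 is (p_{k-1}, q_{k-1}) = (p_11, q_11); compute convergents through index 11.
Convergents (p_i = a_i*p_{i-1} + p_{i-2}, q_i = a_i*q_{i-1} + q_{i-2} with p_{-2}=0, p_{-1}=1, q_{-2}=1, q_{-1}=0):
  i=0: a_0=33, p_0 = 33*1 + 0 = 33, q_0 = 33*0 + 1 = 1.
  i=1: a_1=2, p_1 = 2*33 + 1 = 67, q_1 = 2*1 + 0 = 2.
  i=2: a_2=2, p_2 = 2*67 + 33 = 167, q_2 = 2*2 + 1 = 5.
  i=3: a_3=5, p_3 = 5*167 + 67 = 902, q_3 = 5*5 + 2 = 27.
  i=4: a_4=1, p_4 = 1*902 + 167 = 1069, q_4 = 1*27 + 5 = 32.
  i=5: a_5=2, p_5 = 2*1069 + 902 = 3040, q_5 = 2*32 + 27 = 91.
  i=6: a_6=16, p_6 = 16*3040 + 1069 = 49709, q_6 = 16*91 + 32 = 1488.
  i=7: a_7=2, p_7 = 2*49709 + 3040 = 102458, q_7 = 2*1488 + 91 = 3067.
  i=8: a_8=1, p_8 = 1*102458 + 49709 = 152167, q_8 = 1*3067 + 1488 = 4555.
  i=9: a_9=5, p_9 = 5*152167 + 102458 = 863293, q_9 = 5*4555 + 3067 = 25842.
  i=10: a_10=2, p_10 = 2*863293 + 152167 = 1878753, q_10 = 2*25842 + 4555 = 56239.
  i=11: a_11=2, p_11 = 2*1878753 + 863293 = 4620799, q_11 = 2*56239 + 25842 = 138320.
Check: 4620799^2 - 1116*138320^2 = 21351783398401 - 21351783398400 = 1, so (x, y) = (4620799, 138320) solves the equation, and by the theorem it is the least positive solution.

(x, y) = (4620799, 138320)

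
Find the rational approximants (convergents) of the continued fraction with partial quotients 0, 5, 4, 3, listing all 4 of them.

0/1, 1/5, 4/21, 13/68

Using the convergent recurrence p_i = a_i*p_{i-1} + p_{i-2}, q_i = a_i*q_{i-1} + q_{i-2} with p_{-2}=0, p_{-1}=1, q_{-2}=1, q_{-1}=0:
  i=0: a_0=0, p_0 = 0*1 + 0 = 0, q_0 = 0*0 + 1 = 1.
  i=1: a_1=5, p_1 = 5*0 + 1 = 1, q_1 = 5*1 + 0 = 5.
  i=2: a_2=4, p_2 = 4*1 + 0 = 4, q_2 = 4*5 + 1 = 21.
  i=3: a_3=3, p_3 = 3*4 + 1 = 13, q_3 = 3*21 + 5 = 68.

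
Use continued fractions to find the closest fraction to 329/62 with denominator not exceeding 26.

69/13

Expand x = 329/62 as a continued fraction with the Euclidean algorithm:
  329 = 5*62 + 19, so a_0 = 5.
  62 = 3*19 + 5, so a_1 = 3.
  19 = 3*5 + 4, so a_2 = 3.
  5 = 1*4 + 1, so a_3 = 1.
  4 = 4*1 + 0, so a_4 = 4.
so x = [5; 3, 3, 1, 4].
Convergents (p_i = a_i*p_{i-1} + p_{i-2}, q_i = a_i*q_{i-1} + q_{i-2} with p_{-2}=0, p_{-1}=1, q_{-2}=1, q_{-1}=0), until the denominator exceeds 26:
  i=0: a_0=5, p_0 = 5*1 + 0 = 5, q_0 = 5*0 + 1 = 1.
  i=1: a_1=3, p_1 = 3*5 + 1 = 16, q_1 = 3*1 + 0 = 3.
  i=2: a_2=3, p_2 = 3*16 + 5 = 53, q_2 = 3*3 + 1 = 10.
  i=3: a_3=1, p_3 = 1*53 + 16 = 69, q_3 = 1*10 + 3 = 13.
  i=4: a_4=4, p_4 = 4*69 + 53 = 329, q_4 = 4*13 + 10 = 62.
q_4 = 62 > 26, so the last convergent with denominator <= 26 is p_3/q_3 = 69/13.
The closest fraction with denominator <= 26 is either p_3/q_3 or the intermediate fraction (k*p_3 + p_2)/(k*q_3 + q_2) with the largest k >= 1 whose denominator stays <= 26; these approach x as k grows, and every other convergent or intermediate fraction in range is farther away.
Largest k: floor((26 - q_2)/q_3) = floor((26 - 10)/13) = 1.
That gives (1*69 + 53)/(1*13 + 10) = 122/23.
Compare the errors: |x - 69/13| = |329*13 - 69*62|/(62*13) = 1/806, and |x - 122/23| = |329*23 - 122*62|/(62*23) = 3/1426.
Cross-multiplying, 1*1426 = 1426 < 2418 = 3*806, so 1/806 is smaller: the convergent 69/13 is closer to x than 122/23.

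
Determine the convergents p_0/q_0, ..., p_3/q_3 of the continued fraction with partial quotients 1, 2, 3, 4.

1/1, 3/2, 10/7, 43/30

Using the convergent recurrence p_i = a_i*p_{i-1} + p_{i-2}, q_i = a_i*q_{i-1} + q_{i-2} with p_{-2}=0, p_{-1}=1, q_{-2}=1, q_{-1}=0:
  i=0: a_0=1, p_0 = 1*1 + 0 = 1, q_0 = 1*0 + 1 = 1.
  i=1: a_1=2, p_1 = 2*1 + 1 = 3, q_1 = 2*1 + 0 = 2.
  i=2: a_2=3, p_2 = 3*3 + 1 = 10, q_2 = 3*2 + 1 = 7.
  i=3: a_3=4, p_3 = 4*10 + 3 = 43, q_3 = 4*7 + 2 = 30.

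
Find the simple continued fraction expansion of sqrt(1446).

[38; (38, 76)]

Write x_i = (sqrt(1446) + m_i)/d_i with (m_0, d_0) = (0, 1). a_0 = floor(sqrt(1446)) = 38, since 38^2 = 1444 <= 1446 < 1521 = 39^2.
Iterate m_{i+1} = d_i*a_i - m_i, d_{i+1} = (1446 - m_{i+1}^2)/d_i, a_{i+1} = floor((a_0 + m_{i+1})/d_{i+1}):
  m_1 = 1*38 - 0 = 38, d_1 = (1446 - 38^2)/1 = 2/1 = 2, a_1 = floor((38 + 38)/2) = 38.
  m_2 = 2*38 - 38 = 38, d_2 = (1446 - 38^2)/2 = 2/2 = 1, a_2 = floor((38 + 38)/1) = 76.
  m_3 = 1*76 - 38 = 38, d_3 = (1446 - 38^2)/1 = 2/1 = 2: (m_3, d_3) = (m_1, d_1) = (38, 2), so from here the quotients repeat a_1, a_2; the period length is 2.
Hence the expansion of sqrt(1446) is a_0 = 38 followed by the repeating block 38, 76 (period 2).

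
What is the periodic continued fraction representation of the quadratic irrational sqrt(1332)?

[36; (2, 72)]

Write x_i = (sqrt(1332) + m_i)/d_i with (m_0, d_0) = (0, 1). a_0 = floor(sqrt(1332)) = 36, since 36^2 = 1296 <= 1332 < 1369 = 37^2.
Iterate m_{i+1} = d_i*a_i - m_i, d_{i+1} = (1332 - m_{i+1}^2)/d_i, a_{i+1} = floor((a_0 + m_{i+1})/d_{i+1}):
  m_1 = 1*36 - 0 = 36, d_1 = (1332 - 36^2)/1 = 36/1 = 36, a_1 = floor((36 + 36)/36) = 2.
  m_2 = 36*2 - 36 = 36, d_2 = (1332 - 36^2)/36 = 36/36 = 1, a_2 = floor((36 + 36)/1) = 72.
  m_3 = 1*72 - 36 = 36, d_3 = (1332 - 36^2)/1 = 36/1 = 36: (m_3, d_3) = (m_1, d_1) = (36, 36), so from here the quotients repeat a_1, a_2; the period length is 2.
Hence the expansion of sqrt(1332) is a_0 = 36 followed by the repeating block 2, 72 (period 2).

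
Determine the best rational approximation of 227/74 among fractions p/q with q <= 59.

181/59

Expand x = 227/74 as a continued fraction with the Euclidean algorithm:
  227 = 3*74 + 5, so a_0 = 3.
  74 = 14*5 + 4, so a_1 = 14.
  5 = 1*4 + 1, so a_2 = 1.
  4 = 4*1 + 0, so a_3 = 4.
so x = [3; 14, 1, 4].
Convergents (p_i = a_i*p_{i-1} + p_{i-2}, q_i = a_i*q_{i-1} + q_{i-2} with p_{-2}=0, p_{-1}=1, q_{-2}=1, q_{-1}=0), until the denominator exceeds 59:
  i=0: a_0=3, p_0 = 3*1 + 0 = 3, q_0 = 3*0 + 1 = 1.
  i=1: a_1=14, p_1 = 14*3 + 1 = 43, q_1 = 14*1 + 0 = 14.
  i=2: a_2=1, p_2 = 1*43 + 3 = 46, q_2 = 1*14 + 1 = 15.
  i=3: a_3=4, p_3 = 4*46 + 43 = 227, q_3 = 4*15 + 14 = 74.
q_3 = 74 > 59, so the last convergent with denominator <= 59 is p_2/q_2 = 46/15.
The closest fraction with denominator <= 59 is either p_2/q_2 or the intermediate fraction (k*p_2 + p_1)/(k*q_2 + q_1) with the largest k >= 1 whose denominator stays <= 59; these approach x as k grows, and every other convergent or intermediate fraction in range is farther away.
Largest k: floor((59 - q_1)/q_2) = floor((59 - 14)/15) = 3.
That gives (3*46 + 43)/(3*15 + 14) = 181/59.
Compare the errors: |x - 46/15| = |227*15 - 46*74|/(74*15) = 1/1110, and |x - 181/59| = |227*59 - 181*74|/(74*59) = 1/4366.
Cross-multiplying, 1*1110 = 1110 < 4366 = 1*4366, so 1/4366 is smaller: the intermediate fraction 181/59 is closer to x than 46/15.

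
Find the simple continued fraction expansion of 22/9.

[2; 2, 4]

Run the Euclidean algorithm on 22 and 9; the successive quotients are the partial quotients a_0, a_1, ... (each step inverts the fractional part left over by the previous one):
  22 = 2*9 + 4, so a_0 = 2.
  9 = 2*4 + 1, so a_1 = 2.
  4 = 4*1 + 0, so a_2 = 4.
The remainder reaches 0 after 3 divisions, so the expansion has 3 partial quotients, read off in order.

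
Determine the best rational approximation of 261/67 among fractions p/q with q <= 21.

74/19

Expand x = 261/67 as a continued fraction with the Euclidean algorithm:
  261 = 3*67 + 60, so a_0 = 3.
  67 = 1*60 + 7, so a_1 = 1.
  60 = 8*7 + 4, so a_2 = 8.
  7 = 1*4 + 3, so a_3 = 1.
  4 = 1*3 + 1, so a_4 = 1.
  3 = 3*1 + 0, so a_5 = 3.
so x = [3; 1, 8, 1, 1, 3].
Convergents (p_i = a_i*p_{i-1} + p_{i-2}, q_i = a_i*q_{i-1} + q_{i-2} with p_{-2}=0, p_{-1}=1, q_{-2}=1, q_{-1}=0), until the denominator exceeds 21:
  i=0: a_0=3, p_0 = 3*1 + 0 = 3, q_0 = 3*0 + 1 = 1.
  i=1: a_1=1, p_1 = 1*3 + 1 = 4, q_1 = 1*1 + 0 = 1.
  i=2: a_2=8, p_2 = 8*4 + 3 = 35, q_2 = 8*1 + 1 = 9.
  i=3: a_3=1, p_3 = 1*35 + 4 = 39, q_3 = 1*9 + 1 = 10.
  i=4: a_4=1, p_4 = 1*39 + 35 = 74, q_4 = 1*10 + 9 = 19.
  i=5: a_5=3, p_5 = 3*74 + 39 = 261, q_5 = 3*19 + 10 = 67.
q_5 = 67 > 21, so the last convergent with denominator <= 21 is p_4/q_4 = 74/19.
The closest fraction with denominator <= 21 is either p_4/q_4 or the intermediate fraction (k*p_4 + p_3)/(k*q_4 + q_3) with the largest k >= 1 whose denominator stays <= 21; these approach x as k grows, and every other convergent or intermediate fraction in range is farther away.
Largest k: floor((21 - q_3)/q_4) = floor((21 - 10)/19) = 0.
Since k = 0, no intermediate fraction beyond p_4/q_4 has denominator <= 21, so the convergent 74/19 is the closest (its error is |261*19 - 74*67|/(67*19) = 1/1273).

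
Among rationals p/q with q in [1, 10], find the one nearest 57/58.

1/1

Expand x = 57/58 as a continued fraction with the Euclidean algorithm:
  57 = 0*58 + 57, so a_0 = 0.
  58 = 1*57 + 1, so a_1 = 1.
  57 = 57*1 + 0, so a_2 = 57.
so x = [0; 1, 57].
Convergents (p_i = a_i*p_{i-1} + p_{i-2}, q_i = a_i*q_{i-1} + q_{i-2} with p_{-2}=0, p_{-1}=1, q_{-2}=1, q_{-1}=0), until the denominator exceeds 10:
  i=0: a_0=0, p_0 = 0*1 + 0 = 0, q_0 = 0*0 + 1 = 1.
  i=1: a_1=1, p_1 = 1*0 + 1 = 1, q_1 = 1*1 + 0 = 1.
  i=2: a_2=57, p_2 = 57*1 + 0 = 57, q_2 = 57*1 + 1 = 58.
q_2 = 58 > 10, so the last convergent with denominator <= 10 is p_1/q_1 = 1/1.
The closest fraction with denominator <= 10 is either p_1/q_1 or the intermediate fraction (k*p_1 + p_0)/(k*q_1 + q_0) with the largest k >= 1 whose denominator stays <= 10; these approach x as k grows, and every other convergent or intermediate fraction in range is farther away.
Largest k: floor((10 - q_0)/q_1) = floor((10 - 1)/1) = 9.
That gives (9*1 + 0)/(9*1 + 1) = 9/10.
Compare the errors: |x - 1/1| = |57*1 - 1*58|/(58*1) = 1/58, and |x - 9/10| = |57*10 - 9*58|/(58*10) = 48/580.
Cross-multiplying, 1*580 = 580 < 2784 = 48*58, so 1/58 is smaller: the convergent 1/1 is closer to x than 9/10.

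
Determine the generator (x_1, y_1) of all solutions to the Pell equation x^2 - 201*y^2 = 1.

First expand sqrt(201) as a continued fraction. With x_i = (sqrt(201) + m_i)/d_i and (m_0, d_0) = (0, 1): a_0 = floor(sqrt(201)) = 14, since 14^2 = 196 <= 201 < 225 = 15^2.
Iterate m_{i+1} = d_i*a_i - m_i, d_{i+1} = (201 - m_{i+1}^2)/d_i, a_{i+1} = floor((a_0 + m_{i+1})/d_{i+1}):
  m_1 = 1*14 - 0 = 14, d_1 = (201 - 14^2)/1 = 5/1 = 5, a_1 = floor((14 + 14)/5) = 5.
  m_2 = 5*5 - 14 = 11, d_2 = (201 - 11^2)/5 = 80/5 = 16, a_2 = floor((14 + 11)/16) = 1.
  m_3 = 16*1 - 11 = 5, d_3 = (201 - 5^2)/16 = 176/16 = 11, a_3 = floor((14 + 5)/11) = 1.
  m_4 = 11*1 - 5 = 6, d_4 = (201 - 6^2)/11 = 165/11 = 15, a_4 = floor((14 + 6)/15) = 1.
  m_5 = 15*1 - 6 = 9, d_5 = (201 - 9^2)/15 = 120/15 = 8, a_5 = floor((14 + 9)/8) = 2.
  m_6 = 8*2 - 9 = 7, d_6 = (201 - 7^2)/8 = 152/8 = 19, a_6 = floor((14 + 7)/19) = 1.
  m_7 = 19*1 - 7 = 12, d_7 = (201 - 12^2)/19 = 57/19 = 3, a_7 = floor((14 + 12)/3) = 8.
  m_8 = 3*8 - 12 = 12, d_8 = (201 - 12^2)/3 = 57/3 = 19, a_8 = floor((14 + 12)/19) = 1.
  m_9 = 19*1 - 12 = 7, d_9 = (201 - 7^2)/19 = 152/19 = 8, a_9 = floor((14 + 7)/8) = 2.
  m_10 = 8*2 - 7 = 9, d_10 = (201 - 9^2)/8 = 120/8 = 15, a_10 = floor((14 + 9)/15) = 1.
  m_11 = 15*1 - 9 = 6, d_11 = (201 - 6^2)/15 = 165/15 = 11, a_11 = floor((14 + 6)/11) = 1.
  m_12 = 11*1 - 6 = 5, d_12 = (201 - 5^2)/11 = 176/11 = 16, a_12 = floor((14 + 5)/16) = 1.
  m_13 = 16*1 - 5 = 11, d_13 = (201 - 11^2)/16 = 80/16 = 5, a_13 = floor((14 + 11)/5) = 5.
  m_14 = 5*5 - 11 = 14, d_14 = (201 - 14^2)/5 = 5/5 = 1, a_14 = floor((14 + 14)/1) = 28.
  m_15 = 1*28 - 14 = 14, d_15 = (201 - 14^2)/1 = 5/1 = 5: (m_15, d_15) = (m_1, d_1) = (14, 5), so from here the quotients repeat a_1, ..., a_14; the period length is 14.
So sqrt(201) = [14; (5, 1, 1, 1, 2, 1, 8, 1, 2, 1, 1, 1, 5, 28)] with period length k = 14.
k is even, so the fundamental solution of x^2 - 201y^2 = 1 is (p_{k-1}, q_{k-1}) = (p_13, q_13); compute convergents through index 13.
Convergents (p_i = a_i*p_{i-1} + p_{i-2}, q_i = a_i*q_{i-1} + q_{i-2} with p_{-2}=0, p_{-1}=1, q_{-2}=1, q_{-1}=0):
  i=0: a_0=14, p_0 = 14*1 + 0 = 14, q_0 = 14*0 + 1 = 1.
  i=1: a_1=5, p_1 = 5*14 + 1 = 71, q_1 = 5*1 + 0 = 5.
  i=2: a_2=1, p_2 = 1*71 + 14 = 85, q_2 = 1*5 + 1 = 6.
  i=3: a_3=1, p_3 = 1*85 + 71 = 156, q_3 = 1*6 + 5 = 11.
  i=4: a_4=1, p_4 = 1*156 + 85 = 241, q_4 = 1*11 + 6 = 17.
  i=5: a_5=2, p_5 = 2*241 + 156 = 638, q_5 = 2*17 + 11 = 45.
  i=6: a_6=1, p_6 = 1*638 + 241 = 879, q_6 = 1*45 + 17 = 62.
  i=7: a_7=8, p_7 = 8*879 + 638 = 7670, q_7 = 8*62 + 45 = 541.
  i=8: a_8=1, p_8 = 1*7670 + 879 = 8549, q_8 = 1*541 + 62 = 603.
  i=9: a_9=2, p_9 = 2*8549 + 7670 = 24768, q_9 = 2*603 + 541 = 1747.
  i=10: a_10=1, p_10 = 1*24768 + 8549 = 33317, q_10 = 1*1747 + 603 = 2350.
  i=11: a_11=1, p_11 = 1*33317 + 24768 = 58085, q_11 = 1*2350 + 1747 = 4097.
  i=12: a_12=1, p_12 = 1*58085 + 33317 = 91402, q_12 = 1*4097 + 2350 = 6447.
  i=13: a_13=5, p_13 = 5*91402 + 58085 = 515095, q_13 = 5*6447 + 4097 = 36332.
Check: 515095^2 - 201*36332^2 = 265322859025 - 265322859024 = 1, so (x, y) = (515095, 36332) solves the equation, and by the theorem it is the least positive solution.

(x, y) = (515095, 36332)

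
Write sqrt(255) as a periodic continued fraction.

Write x_i = (sqrt(255) + m_i)/d_i with (m_0, d_0) = (0, 1). a_0 = floor(sqrt(255)) = 15, since 15^2 = 225 <= 255 < 256 = 16^2.
Iterate m_{i+1} = d_i*a_i - m_i, d_{i+1} = (255 - m_{i+1}^2)/d_i, a_{i+1} = floor((a_0 + m_{i+1})/d_{i+1}):
  m_1 = 1*15 - 0 = 15, d_1 = (255 - 15^2)/1 = 30/1 = 30, a_1 = floor((15 + 15)/30) = 1.
  m_2 = 30*1 - 15 = 15, d_2 = (255 - 15^2)/30 = 30/30 = 1, a_2 = floor((15 + 15)/1) = 30.
  m_3 = 1*30 - 15 = 15, d_3 = (255 - 15^2)/1 = 30/1 = 30: (m_3, d_3) = (m_1, d_1) = (15, 30), so from here the quotients repeat a_1, a_2; the period length is 2.
Hence the expansion of sqrt(255) is a_0 = 15 followed by the repeating block 1, 30 (period 2).

[15; (1, 30)]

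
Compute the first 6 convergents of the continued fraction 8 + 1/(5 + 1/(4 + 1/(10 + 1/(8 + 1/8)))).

8/1, 41/5, 172/21, 1761/215, 14260/1741, 115841/14143

Using the convergent recurrence p_i = a_i*p_{i-1} + p_{i-2}, q_i = a_i*q_{i-1} + q_{i-2} with p_{-2}=0, p_{-1}=1, q_{-2}=1, q_{-1}=0:
  i=0: a_0=8, p_0 = 8*1 + 0 = 8, q_0 = 8*0 + 1 = 1.
  i=1: a_1=5, p_1 = 5*8 + 1 = 41, q_1 = 5*1 + 0 = 5.
  i=2: a_2=4, p_2 = 4*41 + 8 = 172, q_2 = 4*5 + 1 = 21.
  i=3: a_3=10, p_3 = 10*172 + 41 = 1761, q_3 = 10*21 + 5 = 215.
  i=4: a_4=8, p_4 = 8*1761 + 172 = 14260, q_4 = 8*215 + 21 = 1741.
  i=5: a_5=8, p_5 = 8*14260 + 1761 = 115841, q_5 = 8*1741 + 215 = 14143.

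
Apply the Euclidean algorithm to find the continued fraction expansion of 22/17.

[1; 3, 2, 2]

Run the Euclidean algorithm on 22 and 17; the successive quotients are the partial quotients a_0, a_1, ... (each step inverts the fractional part left over by the previous one):
  22 = 1*17 + 5, so a_0 = 1.
  17 = 3*5 + 2, so a_1 = 3.
  5 = 2*2 + 1, so a_2 = 2.
  2 = 2*1 + 0, so a_3 = 2.
The remainder reaches 0 after 4 divisions, so the expansion has 4 partial quotients, read off in order.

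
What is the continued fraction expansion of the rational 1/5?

[0; 5]

Run the Euclidean algorithm on 1 and 5; the successive quotients are the partial quotients a_0, a_1, ... (each step inverts the fractional part left over by the previous one):
  1 = 0*5 + 1, so a_0 = 0.
  5 = 5*1 + 0, so a_1 = 5.
The remainder reaches 0 after 2 divisions, so the expansion has 2 partial quotients, read off in order.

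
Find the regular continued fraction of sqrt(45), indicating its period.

Write x_i = (sqrt(45) + m_i)/d_i with (m_0, d_0) = (0, 1). a_0 = floor(sqrt(45)) = 6, since 6^2 = 36 <= 45 < 49 = 7^2.
Iterate m_{i+1} = d_i*a_i - m_i, d_{i+1} = (45 - m_{i+1}^2)/d_i, a_{i+1} = floor((a_0 + m_{i+1})/d_{i+1}):
  m_1 = 1*6 - 0 = 6, d_1 = (45 - 6^2)/1 = 9/1 = 9, a_1 = floor((6 + 6)/9) = 1.
  m_2 = 9*1 - 6 = 3, d_2 = (45 - 3^2)/9 = 36/9 = 4, a_2 = floor((6 + 3)/4) = 2.
  m_3 = 4*2 - 3 = 5, d_3 = (45 - 5^2)/4 = 20/4 = 5, a_3 = floor((6 + 5)/5) = 2.
  m_4 = 5*2 - 5 = 5, d_4 = (45 - 5^2)/5 = 20/5 = 4, a_4 = floor((6 + 5)/4) = 2.
  m_5 = 4*2 - 5 = 3, d_5 = (45 - 3^2)/4 = 36/4 = 9, a_5 = floor((6 + 3)/9) = 1.
  m_6 = 9*1 - 3 = 6, d_6 = (45 - 6^2)/9 = 9/9 = 1, a_6 = floor((6 + 6)/1) = 12.
  m_7 = 1*12 - 6 = 6, d_7 = (45 - 6^2)/1 = 9/1 = 9: (m_7, d_7) = (m_1, d_1) = (6, 9), so from here the quotients repeat a_1, ..., a_6; the period length is 6.
Hence the expansion of sqrt(45) is a_0 = 6 followed by the repeating block 1, 2, 2, 2, 1, 12 (period 6).

[6; (1, 2, 2, 2, 1, 12)]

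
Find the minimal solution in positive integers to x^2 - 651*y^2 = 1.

First expand sqrt(651) as a continued fraction. With x_i = (sqrt(651) + m_i)/d_i and (m_0, d_0) = (0, 1): a_0 = floor(sqrt(651)) = 25, since 25^2 = 625 <= 651 < 676 = 26^2.
Iterate m_{i+1} = d_i*a_i - m_i, d_{i+1} = (651 - m_{i+1}^2)/d_i, a_{i+1} = floor((a_0 + m_{i+1})/d_{i+1}):
  m_1 = 1*25 - 0 = 25, d_1 = (651 - 25^2)/1 = 26/1 = 26, a_1 = floor((25 + 25)/26) = 1.
  m_2 = 26*1 - 25 = 1, d_2 = (651 - 1^2)/26 = 650/26 = 25, a_2 = floor((25 + 1)/25) = 1.
  m_3 = 25*1 - 1 = 24, d_3 = (651 - 24^2)/25 = 75/25 = 3, a_3 = floor((25 + 24)/3) = 16.
  m_4 = 3*16 - 24 = 24, d_4 = (651 - 24^2)/3 = 75/3 = 25, a_4 = floor((25 + 24)/25) = 1.
  m_5 = 25*1 - 24 = 1, d_5 = (651 - 1^2)/25 = 650/25 = 26, a_5 = floor((25 + 1)/26) = 1.
  m_6 = 26*1 - 1 = 25, d_6 = (651 - 25^2)/26 = 26/26 = 1, a_6 = floor((25 + 25)/1) = 50.
  m_7 = 1*50 - 25 = 25, d_7 = (651 - 25^2)/1 = 26/1 = 26: (m_7, d_7) = (m_1, d_1) = (25, 26), so from here the quotients repeat a_1, ..., a_6; the period length is 6.
So sqrt(651) = [25; (1, 1, 16, 1, 1, 50)] with period length k = 6.
k is even, so the fundamental solution of x^2 - 651y^2 = 1 is (p_{k-1}, q_{k-1}) = (p_5, q_5); compute convergents through index 5.
Convergents (p_i = a_i*p_{i-1} + p_{i-2}, q_i = a_i*q_{i-1} + q_{i-2} with p_{-2}=0, p_{-1}=1, q_{-2}=1, q_{-1}=0):
  i=0: a_0=25, p_0 = 25*1 + 0 = 25, q_0 = 25*0 + 1 = 1.
  i=1: a_1=1, p_1 = 1*25 + 1 = 26, q_1 = 1*1 + 0 = 1.
  i=2: a_2=1, p_2 = 1*26 + 25 = 51, q_2 = 1*1 + 1 = 2.
  i=3: a_3=16, p_3 = 16*51 + 26 = 842, q_3 = 16*2 + 1 = 33.
  i=4: a_4=1, p_4 = 1*842 + 51 = 893, q_4 = 1*33 + 2 = 35.
  i=5: a_5=1, p_5 = 1*893 + 842 = 1735, q_5 = 1*35 + 33 = 68.
Check: 1735^2 - 651*68^2 = 3010225 - 3010224 = 1, so (x, y) = (1735, 68) solves the equation, and by the theorem it is the least positive solution.

(x, y) = (1735, 68)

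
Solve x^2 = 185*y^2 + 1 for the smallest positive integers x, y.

First expand sqrt(185) as a continued fraction. With x_i = (sqrt(185) + m_i)/d_i and (m_0, d_0) = (0, 1): a_0 = floor(sqrt(185)) = 13, since 13^2 = 169 <= 185 < 196 = 14^2.
Iterate m_{i+1} = d_i*a_i - m_i, d_{i+1} = (185 - m_{i+1}^2)/d_i, a_{i+1} = floor((a_0 + m_{i+1})/d_{i+1}):
  m_1 = 1*13 - 0 = 13, d_1 = (185 - 13^2)/1 = 16/1 = 16, a_1 = floor((13 + 13)/16) = 1.
  m_2 = 16*1 - 13 = 3, d_2 = (185 - 3^2)/16 = 176/16 = 11, a_2 = floor((13 + 3)/11) = 1.
  m_3 = 11*1 - 3 = 8, d_3 = (185 - 8^2)/11 = 121/11 = 11, a_3 = floor((13 + 8)/11) = 1.
  m_4 = 11*1 - 8 = 3, d_4 = (185 - 3^2)/11 = 176/11 = 16, a_4 = floor((13 + 3)/16) = 1.
  m_5 = 16*1 - 3 = 13, d_5 = (185 - 13^2)/16 = 16/16 = 1, a_5 = floor((13 + 13)/1) = 26.
  m_6 = 1*26 - 13 = 13, d_6 = (185 - 13^2)/1 = 16/1 = 16: (m_6, d_6) = (m_1, d_1) = (13, 16), so from here the quotients repeat a_1, ..., a_5; the period length is 5.
So sqrt(185) = [13; (1, 1, 1, 1, 26)] with period length k = 5.
k is odd, so (p_{k-1}, q_{k-1}) only solves x^2 - 185y^2 = -1 and the fundamental solution of x^2 - 185y^2 = 1 is (p_{2k-1}, q_{2k-1}) = (p_9, q_9); compute convergents through index 9, running through the period twice.
Convergents (p_i = a_i*p_{i-1} + p_{i-2}, q_i = a_i*q_{i-1} + q_{i-2} with p_{-2}=0, p_{-1}=1, q_{-2}=1, q_{-1}=0):
  i=0: a_0=13, p_0 = 13*1 + 0 = 13, q_0 = 13*0 + 1 = 1.
  i=1: a_1=1, p_1 = 1*13 + 1 = 14, q_1 = 1*1 + 0 = 1.
  i=2: a_2=1, p_2 = 1*14 + 13 = 27, q_2 = 1*1 + 1 = 2.
  i=3: a_3=1, p_3 = 1*27 + 14 = 41, q_3 = 1*2 + 1 = 3.
  i=4: a_4=1, p_4 = 1*41 + 27 = 68, q_4 = 1*3 + 2 = 5.
  i=5: a_5=26, p_5 = 26*68 + 41 = 1809, q_5 = 26*5 + 3 = 133.
  i=6: a_6=1, p_6 = 1*1809 + 68 = 1877, q_6 = 1*133 + 5 = 138.
  i=7: a_7=1, p_7 = 1*1877 + 1809 = 3686, q_7 = 1*138 + 133 = 271.
  i=8: a_8=1, p_8 = 1*3686 + 1877 = 5563, q_8 = 1*271 + 138 = 409.
  i=9: a_9=1, p_9 = 1*5563 + 3686 = 9249, q_9 = 1*409 + 271 = 680.
Indeed p_4^2 - 185*q_4^2 = 4624 - 4625 = -1, not +1.
Check: 9249^2 - 185*680^2 = 85544001 - 85544000 = 1, so (x, y) = (9249, 680) solves the equation, and by the theorem it is the least positive solution.

(x, y) = (9249, 680)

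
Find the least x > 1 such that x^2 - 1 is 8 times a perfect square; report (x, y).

First expand sqrt(8) as a continued fraction. With x_i = (sqrt(8) + m_i)/d_i and (m_0, d_0) = (0, 1): a_0 = floor(sqrt(8)) = 2, since 2^2 = 4 <= 8 < 9 = 3^2.
Iterate m_{i+1} = d_i*a_i - m_i, d_{i+1} = (8 - m_{i+1}^2)/d_i, a_{i+1} = floor((a_0 + m_{i+1})/d_{i+1}):
  m_1 = 1*2 - 0 = 2, d_1 = (8 - 2^2)/1 = 4/1 = 4, a_1 = floor((2 + 2)/4) = 1.
  m_2 = 4*1 - 2 = 2, d_2 = (8 - 2^2)/4 = 4/4 = 1, a_2 = floor((2 + 2)/1) = 4.
  m_3 = 1*4 - 2 = 2, d_3 = (8 - 2^2)/1 = 4/1 = 4: (m_3, d_3) = (m_1, d_1) = (2, 4), so from here the quotients repeat a_1, a_2; the period length is 2.
So sqrt(8) = [2; (1, 4)] with period length k = 2.
k is even, so the fundamental solution of x^2 - 8y^2 = 1 is (p_{k-1}, q_{k-1}) = (p_1, q_1); compute convergents through index 1.
Convergents (p_i = a_i*p_{i-1} + p_{i-2}, q_i = a_i*q_{i-1} + q_{i-2} with p_{-2}=0, p_{-1}=1, q_{-2}=1, q_{-1}=0):
  i=0: a_0=2, p_0 = 2*1 + 0 = 2, q_0 = 2*0 + 1 = 1.
  i=1: a_1=1, p_1 = 1*2 + 1 = 3, q_1 = 1*1 + 0 = 1.
Check: 3^2 - 8*1^2 = 9 - 8 = 1, so (x, y) = (3, 1) solves the equation, and by the theorem it is the least positive solution.

(x, y) = (3, 1)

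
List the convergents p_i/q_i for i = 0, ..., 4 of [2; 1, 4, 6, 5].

2/1, 3/1, 14/5, 87/31, 449/160

Using the convergent recurrence p_i = a_i*p_{i-1} + p_{i-2}, q_i = a_i*q_{i-1} + q_{i-2} with p_{-2}=0, p_{-1}=1, q_{-2}=1, q_{-1}=0:
  i=0: a_0=2, p_0 = 2*1 + 0 = 2, q_0 = 2*0 + 1 = 1.
  i=1: a_1=1, p_1 = 1*2 + 1 = 3, q_1 = 1*1 + 0 = 1.
  i=2: a_2=4, p_2 = 4*3 + 2 = 14, q_2 = 4*1 + 1 = 5.
  i=3: a_3=6, p_3 = 6*14 + 3 = 87, q_3 = 6*5 + 1 = 31.
  i=4: a_4=5, p_4 = 5*87 + 14 = 449, q_4 = 5*31 + 5 = 160.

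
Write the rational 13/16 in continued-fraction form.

[0; 1, 4, 3]

Run the Euclidean algorithm on 13 and 16; the successive quotients are the partial quotients a_0, a_1, ... (each step inverts the fractional part left over by the previous one):
  13 = 0*16 + 13, so a_0 = 0.
  16 = 1*13 + 3, so a_1 = 1.
  13 = 4*3 + 1, so a_2 = 4.
  3 = 3*1 + 0, so a_3 = 3.
The remainder reaches 0 after 4 divisions, so the expansion has 4 partial quotients, read off in order.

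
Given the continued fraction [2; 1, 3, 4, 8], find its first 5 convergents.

Using the convergent recurrence p_i = a_i*p_{i-1} + p_{i-2}, q_i = a_i*q_{i-1} + q_{i-2} with p_{-2}=0, p_{-1}=1, q_{-2}=1, q_{-1}=0:
  i=0: a_0=2, p_0 = 2*1 + 0 = 2, q_0 = 2*0 + 1 = 1.
  i=1: a_1=1, p_1 = 1*2 + 1 = 3, q_1 = 1*1 + 0 = 1.
  i=2: a_2=3, p_2 = 3*3 + 2 = 11, q_2 = 3*1 + 1 = 4.
  i=3: a_3=4, p_3 = 4*11 + 3 = 47, q_3 = 4*4 + 1 = 17.
  i=4: a_4=8, p_4 = 8*47 + 11 = 387, q_4 = 8*17 + 4 = 140.

2/1, 3/1, 11/4, 47/17, 387/140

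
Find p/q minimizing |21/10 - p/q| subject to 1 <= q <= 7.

15/7

Expand x = 21/10 as a continued fraction with the Euclidean algorithm:
  21 = 2*10 + 1, so a_0 = 2.
  10 = 10*1 + 0, so a_1 = 10.
so x = [2; 10].
Convergents (p_i = a_i*p_{i-1} + p_{i-2}, q_i = a_i*q_{i-1} + q_{i-2} with p_{-2}=0, p_{-1}=1, q_{-2}=1, q_{-1}=0), until the denominator exceeds 7:
  i=0: a_0=2, p_0 = 2*1 + 0 = 2, q_0 = 2*0 + 1 = 1.
  i=1: a_1=10, p_1 = 10*2 + 1 = 21, q_1 = 10*1 + 0 = 10.
q_1 = 10 > 7, so the last convergent with denominator <= 7 is p_0/q_0 = 2/1.
The closest fraction with denominator <= 7 is either p_0/q_0 or the intermediate fraction (k*p_0 + p_{-1})/(k*q_0 + q_{-1}) with the largest k >= 1 whose denominator stays <= 7; these approach x as k grows, and every other convergent or intermediate fraction in range is farther away.
Largest k: floor((7 - q_{-1})/q_0) = floor((7 - 0)/1) = 7 (using the seeds p_{-1} = 1, q_{-1} = 0).
That gives (7*2 + 1)/(7*1 + 0) = 15/7.
Compare the errors: |x - 2/1| = |21*1 - 2*10|/(10*1) = 1/10, and |x - 15/7| = |21*7 - 15*10|/(10*7) = 3/70.
Cross-multiplying, 3*10 = 30 < 70 = 1*70, so 3/70 is smaller: the intermediate fraction 15/7 is closer to x than 2/1.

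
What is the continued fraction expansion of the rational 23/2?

Run the Euclidean algorithm on 23 and 2; the successive quotients are the partial quotients a_0, a_1, ... (each step inverts the fractional part left over by the previous one):
  23 = 11*2 + 1, so a_0 = 11.
  2 = 2*1 + 0, so a_1 = 2.
The remainder reaches 0 after 2 divisions, so the expansion has 2 partial quotients, read off in order.

[11; 2]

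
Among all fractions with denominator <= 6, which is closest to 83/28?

Expand x = 83/28 as a continued fraction with the Euclidean algorithm:
  83 = 2*28 + 27, so a_0 = 2.
  28 = 1*27 + 1, so a_1 = 1.
  27 = 27*1 + 0, so a_2 = 27.
so x = [2; 1, 27].
Convergents (p_i = a_i*p_{i-1} + p_{i-2}, q_i = a_i*q_{i-1} + q_{i-2} with p_{-2}=0, p_{-1}=1, q_{-2}=1, q_{-1}=0), until the denominator exceeds 6:
  i=0: a_0=2, p_0 = 2*1 + 0 = 2, q_0 = 2*0 + 1 = 1.
  i=1: a_1=1, p_1 = 1*2 + 1 = 3, q_1 = 1*1 + 0 = 1.
  i=2: a_2=27, p_2 = 27*3 + 2 = 83, q_2 = 27*1 + 1 = 28.
q_2 = 28 > 6, so the last convergent with denominator <= 6 is p_1/q_1 = 3/1.
The closest fraction with denominator <= 6 is either p_1/q_1 or the intermediate fraction (k*p_1 + p_0)/(k*q_1 + q_0) with the largest k >= 1 whose denominator stays <= 6; these approach x as k grows, and every other convergent or intermediate fraction in range is farther away.
Largest k: floor((6 - q_0)/q_1) = floor((6 - 1)/1) = 5.
That gives (5*3 + 2)/(5*1 + 1) = 17/6.
Compare the errors: |x - 3/1| = |83*1 - 3*28|/(28*1) = 1/28, and |x - 17/6| = |83*6 - 17*28|/(28*6) = 22/168.
Cross-multiplying, 1*168 = 168 < 616 = 22*28, so 1/28 is smaller: the convergent 3/1 is closer to x than 17/6.

3/1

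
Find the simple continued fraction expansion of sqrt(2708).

[52; (26, 104)]

Write x_i = (sqrt(2708) + m_i)/d_i with (m_0, d_0) = (0, 1). a_0 = floor(sqrt(2708)) = 52, since 52^2 = 2704 <= 2708 < 2809 = 53^2.
Iterate m_{i+1} = d_i*a_i - m_i, d_{i+1} = (2708 - m_{i+1}^2)/d_i, a_{i+1} = floor((a_0 + m_{i+1})/d_{i+1}):
  m_1 = 1*52 - 0 = 52, d_1 = (2708 - 52^2)/1 = 4/1 = 4, a_1 = floor((52 + 52)/4) = 26.
  m_2 = 4*26 - 52 = 52, d_2 = (2708 - 52^2)/4 = 4/4 = 1, a_2 = floor((52 + 52)/1) = 104.
  m_3 = 1*104 - 52 = 52, d_3 = (2708 - 52^2)/1 = 4/1 = 4: (m_3, d_3) = (m_1, d_1) = (52, 4), so from here the quotients repeat a_1, a_2; the period length is 2.
Hence the expansion of sqrt(2708) is a_0 = 52 followed by the repeating block 26, 104 (period 2).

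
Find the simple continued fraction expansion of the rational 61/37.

Run the Euclidean algorithm on 61 and 37; the successive quotients are the partial quotients a_0, a_1, ... (each step inverts the fractional part left over by the previous one):
  61 = 1*37 + 24, so a_0 = 1.
  37 = 1*24 + 13, so a_1 = 1.
  24 = 1*13 + 11, so a_2 = 1.
  13 = 1*11 + 2, so a_3 = 1.
  11 = 5*2 + 1, so a_4 = 5.
  2 = 2*1 + 0, so a_5 = 2.
The remainder reaches 0 after 6 divisions, so the expansion has 6 partial quotients, read off in order.

[1; 1, 1, 1, 5, 2]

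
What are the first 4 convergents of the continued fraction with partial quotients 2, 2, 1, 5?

2/1, 5/2, 7/3, 40/17

Using the convergent recurrence p_i = a_i*p_{i-1} + p_{i-2}, q_i = a_i*q_{i-1} + q_{i-2} with p_{-2}=0, p_{-1}=1, q_{-2}=1, q_{-1}=0:
  i=0: a_0=2, p_0 = 2*1 + 0 = 2, q_0 = 2*0 + 1 = 1.
  i=1: a_1=2, p_1 = 2*2 + 1 = 5, q_1 = 2*1 + 0 = 2.
  i=2: a_2=1, p_2 = 1*5 + 2 = 7, q_2 = 1*2 + 1 = 3.
  i=3: a_3=5, p_3 = 5*7 + 5 = 40, q_3 = 5*3 + 2 = 17.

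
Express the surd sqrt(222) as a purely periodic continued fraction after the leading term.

Write x_i = (sqrt(222) + m_i)/d_i with (m_0, d_0) = (0, 1). a_0 = floor(sqrt(222)) = 14, since 14^2 = 196 <= 222 < 225 = 15^2.
Iterate m_{i+1} = d_i*a_i - m_i, d_{i+1} = (222 - m_{i+1}^2)/d_i, a_{i+1} = floor((a_0 + m_{i+1})/d_{i+1}):
  m_1 = 1*14 - 0 = 14, d_1 = (222 - 14^2)/1 = 26/1 = 26, a_1 = floor((14 + 14)/26) = 1.
  m_2 = 26*1 - 14 = 12, d_2 = (222 - 12^2)/26 = 78/26 = 3, a_2 = floor((14 + 12)/3) = 8.
  m_3 = 3*8 - 12 = 12, d_3 = (222 - 12^2)/3 = 78/3 = 26, a_3 = floor((14 + 12)/26) = 1.
  m_4 = 26*1 - 12 = 14, d_4 = (222 - 14^2)/26 = 26/26 = 1, a_4 = floor((14 + 14)/1) = 28.
  m_5 = 1*28 - 14 = 14, d_5 = (222 - 14^2)/1 = 26/1 = 26: (m_5, d_5) = (m_1, d_1) = (14, 26), so from here the quotients repeat a_1, ..., a_4; the period length is 4.
Hence the expansion of sqrt(222) is a_0 = 14 followed by the repeating block 1, 8, 1, 28 (period 4).

[14; (1, 8, 1, 28)]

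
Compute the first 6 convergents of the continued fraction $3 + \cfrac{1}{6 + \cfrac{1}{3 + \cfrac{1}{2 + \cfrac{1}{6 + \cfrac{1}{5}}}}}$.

Using the convergent recurrence p_i = a_i*p_{i-1} + p_{i-2}, q_i = a_i*q_{i-1} + q_{i-2} with p_{-2}=0, p_{-1}=1, q_{-2}=1, q_{-1}=0:
  i=0: a_0=3, p_0 = 3*1 + 0 = 3, q_0 = 3*0 + 1 = 1.
  i=1: a_1=6, p_1 = 6*3 + 1 = 19, q_1 = 6*1 + 0 = 6.
  i=2: a_2=3, p_2 = 3*19 + 3 = 60, q_2 = 3*6 + 1 = 19.
  i=3: a_3=2, p_3 = 2*60 + 19 = 139, q_3 = 2*19 + 6 = 44.
  i=4: a_4=6, p_4 = 6*139 + 60 = 894, q_4 = 6*44 + 19 = 283.
  i=5: a_5=5, p_5 = 5*894 + 139 = 4609, q_5 = 5*283 + 44 = 1459.

3/1, 19/6, 60/19, 139/44, 894/283, 4609/1459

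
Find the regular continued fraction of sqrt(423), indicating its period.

[20; (1, 1, 3, 4, 3, 1, 1, 40)]

Write x_i = (sqrt(423) + m_i)/d_i with (m_0, d_0) = (0, 1). a_0 = floor(sqrt(423)) = 20, since 20^2 = 400 <= 423 < 441 = 21^2.
Iterate m_{i+1} = d_i*a_i - m_i, d_{i+1} = (423 - m_{i+1}^2)/d_i, a_{i+1} = floor((a_0 + m_{i+1})/d_{i+1}):
  m_1 = 1*20 - 0 = 20, d_1 = (423 - 20^2)/1 = 23/1 = 23, a_1 = floor((20 + 20)/23) = 1.
  m_2 = 23*1 - 20 = 3, d_2 = (423 - 3^2)/23 = 414/23 = 18, a_2 = floor((20 + 3)/18) = 1.
  m_3 = 18*1 - 3 = 15, d_3 = (423 - 15^2)/18 = 198/18 = 11, a_3 = floor((20 + 15)/11) = 3.
  m_4 = 11*3 - 15 = 18, d_4 = (423 - 18^2)/11 = 99/11 = 9, a_4 = floor((20 + 18)/9) = 4.
  m_5 = 9*4 - 18 = 18, d_5 = (423 - 18^2)/9 = 99/9 = 11, a_5 = floor((20 + 18)/11) = 3.
  m_6 = 11*3 - 18 = 15, d_6 = (423 - 15^2)/11 = 198/11 = 18, a_6 = floor((20 + 15)/18) = 1.
  m_7 = 18*1 - 15 = 3, d_7 = (423 - 3^2)/18 = 414/18 = 23, a_7 = floor((20 + 3)/23) = 1.
  m_8 = 23*1 - 3 = 20, d_8 = (423 - 20^2)/23 = 23/23 = 1, a_8 = floor((20 + 20)/1) = 40.
  m_9 = 1*40 - 20 = 20, d_9 = (423 - 20^2)/1 = 23/1 = 23: (m_9, d_9) = (m_1, d_1) = (20, 23), so from here the quotients repeat a_1, ..., a_8; the period length is 8.
Hence the expansion of sqrt(423) is a_0 = 20 followed by the repeating block 1, 1, 3, 4, 3, 1, 1, 40 (period 8).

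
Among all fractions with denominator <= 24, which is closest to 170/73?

Expand x = 170/73 as a continued fraction with the Euclidean algorithm:
  170 = 2*73 + 24, so a_0 = 2.
  73 = 3*24 + 1, so a_1 = 3.
  24 = 24*1 + 0, so a_2 = 24.
so x = [2; 3, 24].
Convergents (p_i = a_i*p_{i-1} + p_{i-2}, q_i = a_i*q_{i-1} + q_{i-2} with p_{-2}=0, p_{-1}=1, q_{-2}=1, q_{-1}=0), until the denominator exceeds 24:
  i=0: a_0=2, p_0 = 2*1 + 0 = 2, q_0 = 2*0 + 1 = 1.
  i=1: a_1=3, p_1 = 3*2 + 1 = 7, q_1 = 3*1 + 0 = 3.
  i=2: a_2=24, p_2 = 24*7 + 2 = 170, q_2 = 24*3 + 1 = 73.
q_2 = 73 > 24, so the last convergent with denominator <= 24 is p_1/q_1 = 7/3.
The closest fraction with denominator <= 24 is either p_1/q_1 or the intermediate fraction (k*p_1 + p_0)/(k*q_1 + q_0) with the largest k >= 1 whose denominator stays <= 24; these approach x as k grows, and every other convergent or intermediate fraction in range is farther away.
Largest k: floor((24 - q_0)/q_1) = floor((24 - 1)/3) = 7.
That gives (7*7 + 2)/(7*3 + 1) = 51/22.
Compare the errors: |x - 7/3| = |170*3 - 7*73|/(73*3) = 1/219, and |x - 51/22| = |170*22 - 51*73|/(73*22) = 17/1606.
Cross-multiplying, 1*1606 = 1606 < 3723 = 17*219, so 1/219 is smaller: the convergent 7/3 is closer to x than 51/22.

7/3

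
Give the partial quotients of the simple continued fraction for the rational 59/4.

[14; 1, 3]

Run the Euclidean algorithm on 59 and 4; the successive quotients are the partial quotients a_0, a_1, ... (each step inverts the fractional part left over by the previous one):
  59 = 14*4 + 3, so a_0 = 14.
  4 = 1*3 + 1, so a_1 = 1.
  3 = 3*1 + 0, so a_2 = 3.
The remainder reaches 0 after 3 divisions, so the expansion has 3 partial quotients, read off in order.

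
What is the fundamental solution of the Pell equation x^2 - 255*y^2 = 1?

(x, y) = (16, 1)

First expand sqrt(255) as a continued fraction. With x_i = (sqrt(255) + m_i)/d_i and (m_0, d_0) = (0, 1): a_0 = floor(sqrt(255)) = 15, since 15^2 = 225 <= 255 < 256 = 16^2.
Iterate m_{i+1} = d_i*a_i - m_i, d_{i+1} = (255 - m_{i+1}^2)/d_i, a_{i+1} = floor((a_0 + m_{i+1})/d_{i+1}):
  m_1 = 1*15 - 0 = 15, d_1 = (255 - 15^2)/1 = 30/1 = 30, a_1 = floor((15 + 15)/30) = 1.
  m_2 = 30*1 - 15 = 15, d_2 = (255 - 15^2)/30 = 30/30 = 1, a_2 = floor((15 + 15)/1) = 30.
  m_3 = 1*30 - 15 = 15, d_3 = (255 - 15^2)/1 = 30/1 = 30: (m_3, d_3) = (m_1, d_1) = (15, 30), so from here the quotients repeat a_1, a_2; the period length is 2.
So sqrt(255) = [15; (1, 30)] with period length k = 2.
k is even, so the fundamental solution of x^2 - 255y^2 = 1 is (p_{k-1}, q_{k-1}) = (p_1, q_1); compute convergents through index 1.
Convergents (p_i = a_i*p_{i-1} + p_{i-2}, q_i = a_i*q_{i-1} + q_{i-2} with p_{-2}=0, p_{-1}=1, q_{-2}=1, q_{-1}=0):
  i=0: a_0=15, p_0 = 15*1 + 0 = 15, q_0 = 15*0 + 1 = 1.
  i=1: a_1=1, p_1 = 1*15 + 1 = 16, q_1 = 1*1 + 0 = 1.
Check: 16^2 - 255*1^2 = 256 - 255 = 1, so (x, y) = (16, 1) solves the equation, and by the theorem it is the least positive solution.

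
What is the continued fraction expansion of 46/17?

Run the Euclidean algorithm on 46 and 17; the successive quotients are the partial quotients a_0, a_1, ... (each step inverts the fractional part left over by the previous one):
  46 = 2*17 + 12, so a_0 = 2.
  17 = 1*12 + 5, so a_1 = 1.
  12 = 2*5 + 2, so a_2 = 2.
  5 = 2*2 + 1, so a_3 = 2.
  2 = 2*1 + 0, so a_4 = 2.
The remainder reaches 0 after 5 divisions, so the expansion has 5 partial quotients, read off in order.

[2; 1, 2, 2, 2]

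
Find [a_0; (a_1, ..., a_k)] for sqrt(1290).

[35; (1, 10, 1, 70)]

Write x_i = (sqrt(1290) + m_i)/d_i with (m_0, d_0) = (0, 1). a_0 = floor(sqrt(1290)) = 35, since 35^2 = 1225 <= 1290 < 1296 = 36^2.
Iterate m_{i+1} = d_i*a_i - m_i, d_{i+1} = (1290 - m_{i+1}^2)/d_i, a_{i+1} = floor((a_0 + m_{i+1})/d_{i+1}):
  m_1 = 1*35 - 0 = 35, d_1 = (1290 - 35^2)/1 = 65/1 = 65, a_1 = floor((35 + 35)/65) = 1.
  m_2 = 65*1 - 35 = 30, d_2 = (1290 - 30^2)/65 = 390/65 = 6, a_2 = floor((35 + 30)/6) = 10.
  m_3 = 6*10 - 30 = 30, d_3 = (1290 - 30^2)/6 = 390/6 = 65, a_3 = floor((35 + 30)/65) = 1.
  m_4 = 65*1 - 30 = 35, d_4 = (1290 - 35^2)/65 = 65/65 = 1, a_4 = floor((35 + 35)/1) = 70.
  m_5 = 1*70 - 35 = 35, d_5 = (1290 - 35^2)/1 = 65/1 = 65: (m_5, d_5) = (m_1, d_1) = (35, 65), so from here the quotients repeat a_1, ..., a_4; the period length is 4.
Hence the expansion of sqrt(1290) is a_0 = 35 followed by the repeating block 1, 10, 1, 70 (period 4).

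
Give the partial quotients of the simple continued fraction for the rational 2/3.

[0; 1, 2]

Run the Euclidean algorithm on 2 and 3; the successive quotients are the partial quotients a_0, a_1, ... (each step inverts the fractional part left over by the previous one):
  2 = 0*3 + 2, so a_0 = 0.
  3 = 1*2 + 1, so a_1 = 1.
  2 = 2*1 + 0, so a_2 = 2.
The remainder reaches 0 after 3 divisions, so the expansion has 3 partial quotients, read off in order.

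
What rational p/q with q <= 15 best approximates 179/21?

Expand x = 179/21 as a continued fraction with the Euclidean algorithm:
  179 = 8*21 + 11, so a_0 = 8.
  21 = 1*11 + 10, so a_1 = 1.
  11 = 1*10 + 1, so a_2 = 1.
  10 = 10*1 + 0, so a_3 = 10.
so x = [8; 1, 1, 10].
Convergents (p_i = a_i*p_{i-1} + p_{i-2}, q_i = a_i*q_{i-1} + q_{i-2} with p_{-2}=0, p_{-1}=1, q_{-2}=1, q_{-1}=0), until the denominator exceeds 15:
  i=0: a_0=8, p_0 = 8*1 + 0 = 8, q_0 = 8*0 + 1 = 1.
  i=1: a_1=1, p_1 = 1*8 + 1 = 9, q_1 = 1*1 + 0 = 1.
  i=2: a_2=1, p_2 = 1*9 + 8 = 17, q_2 = 1*1 + 1 = 2.
  i=3: a_3=10, p_3 = 10*17 + 9 = 179, q_3 = 10*2 + 1 = 21.
q_3 = 21 > 15, so the last convergent with denominator <= 15 is p_2/q_2 = 17/2.
The closest fraction with denominator <= 15 is either p_2/q_2 or the intermediate fraction (k*p_2 + p_1)/(k*q_2 + q_1) with the largest k >= 1 whose denominator stays <= 15; these approach x as k grows, and every other convergent or intermediate fraction in range is farther away.
Largest k: floor((15 - q_1)/q_2) = floor((15 - 1)/2) = 7.
That gives (7*17 + 9)/(7*2 + 1) = 128/15.
Compare the errors: |x - 17/2| = |179*2 - 17*21|/(21*2) = 1/42, and |x - 128/15| = |179*15 - 128*21|/(21*15) = 3/315.
Cross-multiplying, 3*42 = 126 < 315 = 1*315, so 3/315 is smaller: the intermediate fraction 128/15 is closer to x than 17/2.

128/15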